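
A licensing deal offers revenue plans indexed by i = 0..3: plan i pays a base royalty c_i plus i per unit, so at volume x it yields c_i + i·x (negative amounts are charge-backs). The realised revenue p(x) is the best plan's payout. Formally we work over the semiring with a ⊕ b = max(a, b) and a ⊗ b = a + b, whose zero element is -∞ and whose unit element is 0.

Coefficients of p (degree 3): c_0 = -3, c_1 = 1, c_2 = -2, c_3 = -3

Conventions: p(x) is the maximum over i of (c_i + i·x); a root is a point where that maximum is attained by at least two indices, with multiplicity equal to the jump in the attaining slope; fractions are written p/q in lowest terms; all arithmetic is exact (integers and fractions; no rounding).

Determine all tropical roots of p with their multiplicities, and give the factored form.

hull edge (i=0, c=-3) to (i=1, c=1): slope 4, span 1
hull edge (i=1, c=1) to (i=3, c=-3): slope -2, span 2
Factored form: p(x) = -3 ⊗ (x ⊕ (-4)) ⊗ (x ⊕ 2) ⊗ (x ⊕ 2)
Answer: roots = -4 (mult 1), 2 (mult 2)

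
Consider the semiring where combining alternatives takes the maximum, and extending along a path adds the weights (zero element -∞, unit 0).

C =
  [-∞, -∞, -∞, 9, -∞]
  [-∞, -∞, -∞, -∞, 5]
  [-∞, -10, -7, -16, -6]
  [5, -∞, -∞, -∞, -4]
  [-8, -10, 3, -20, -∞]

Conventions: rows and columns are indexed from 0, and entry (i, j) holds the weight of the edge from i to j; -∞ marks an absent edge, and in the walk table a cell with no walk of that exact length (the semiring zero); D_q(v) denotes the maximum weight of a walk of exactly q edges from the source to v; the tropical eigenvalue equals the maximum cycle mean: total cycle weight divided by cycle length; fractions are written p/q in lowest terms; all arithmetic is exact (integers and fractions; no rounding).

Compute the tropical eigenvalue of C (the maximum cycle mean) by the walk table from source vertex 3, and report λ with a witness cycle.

q=0: [-∞, -∞, -∞, 0, -∞]
q=1: [5, -∞, -∞, -∞, -4]
q=2: [-12, -14, -1, 14, -∞]
q=3: [19, -11, -8, -3, 10]
q=4: [2, 0, 13, 28, -6]
q=5: [33, 3, 6, 11, 24]
Optimal cycle mean attained by: cycle 0->3->0, total 9 + 5, length 2.
Answer: λ = 7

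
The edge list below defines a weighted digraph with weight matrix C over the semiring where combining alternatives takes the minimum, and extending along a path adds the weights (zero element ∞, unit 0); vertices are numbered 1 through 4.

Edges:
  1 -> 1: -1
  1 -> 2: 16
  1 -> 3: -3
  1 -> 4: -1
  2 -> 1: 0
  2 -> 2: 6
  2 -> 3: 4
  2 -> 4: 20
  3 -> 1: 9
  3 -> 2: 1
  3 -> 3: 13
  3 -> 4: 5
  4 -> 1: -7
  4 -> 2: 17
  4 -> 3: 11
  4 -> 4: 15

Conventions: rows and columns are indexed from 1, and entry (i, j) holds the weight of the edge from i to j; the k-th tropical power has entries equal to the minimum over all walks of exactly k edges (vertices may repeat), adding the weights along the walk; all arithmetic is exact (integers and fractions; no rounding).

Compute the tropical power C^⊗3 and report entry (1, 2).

C^⊗2:
  [-8, -2, -4, -2]
  [-1, 5, -3, -1]
  [-2, 7, 5, 8]
  [-8, 9, -10, -8]
C^⊗3:
  [-9, -3, -11, -9]
  [-8, -2, -4, -2]
  [-3, 6, -5, -3]
  [-15, -9, -11, -9]
Key observation: the optimum is the walk 1->1->3->2, with weight (-1) + (-3) + 1 = -3.
Optimal value attained by: walk 1->1->3->2.
Answer: (C^⊗3)[1][2] = -3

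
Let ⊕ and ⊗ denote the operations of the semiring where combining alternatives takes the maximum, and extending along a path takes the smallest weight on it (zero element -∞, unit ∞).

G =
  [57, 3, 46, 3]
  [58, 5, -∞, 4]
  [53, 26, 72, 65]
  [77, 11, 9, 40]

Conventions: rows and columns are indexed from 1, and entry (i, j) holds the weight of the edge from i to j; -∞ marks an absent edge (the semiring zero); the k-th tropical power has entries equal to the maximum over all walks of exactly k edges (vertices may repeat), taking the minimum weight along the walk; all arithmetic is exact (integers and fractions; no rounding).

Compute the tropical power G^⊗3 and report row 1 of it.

G^⊗2:
  [57, 26, 46, 46]
  [57, 5, 46, 4]
  [65, 26, 72, 65]
  [57, 11, 46, 40]
G^⊗3:
  [57, 26, 46, 46]
  [57, 26, 46, 46]
  [65, 26, 72, 65]
  [57, 26, 46, 46]
Answer: row 1 of G^⊗3 = [57, 26, 46, 46]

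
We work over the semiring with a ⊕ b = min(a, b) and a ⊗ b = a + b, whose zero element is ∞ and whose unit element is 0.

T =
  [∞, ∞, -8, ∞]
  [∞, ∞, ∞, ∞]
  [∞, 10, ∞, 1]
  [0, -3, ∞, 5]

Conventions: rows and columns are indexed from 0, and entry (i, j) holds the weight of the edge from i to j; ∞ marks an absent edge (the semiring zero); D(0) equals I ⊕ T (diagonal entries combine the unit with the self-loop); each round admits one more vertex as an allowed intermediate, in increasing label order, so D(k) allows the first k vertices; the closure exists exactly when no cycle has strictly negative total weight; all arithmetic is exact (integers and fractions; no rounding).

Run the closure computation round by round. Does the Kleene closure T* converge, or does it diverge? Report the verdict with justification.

D(0):
  [0, ∞, -8, ∞]
  [∞, 0, ∞, ∞]
  [∞, 10, 0, 1]
  [0, -3, ∞, 0]
D(1):
  [0, ∞, -8, ∞]
  [∞, 0, ∞, ∞]
  [∞, 10, 0, 1]
  [0, -3, -8, 0]
D(2):
  [0, ∞, -8, ∞]
  [∞, 0, ∞, ∞]
  [∞, 10, 0, 1]
  [0, -3, -8, 0]
Detection: at round 3, diagonal entry (3, 3) turns strictly negative.
Key observation: the cycle 3->0->2->3 has total weight 0 + (-8) + 1, which is strictly negative.
Answer: DIVERGES — negative cycle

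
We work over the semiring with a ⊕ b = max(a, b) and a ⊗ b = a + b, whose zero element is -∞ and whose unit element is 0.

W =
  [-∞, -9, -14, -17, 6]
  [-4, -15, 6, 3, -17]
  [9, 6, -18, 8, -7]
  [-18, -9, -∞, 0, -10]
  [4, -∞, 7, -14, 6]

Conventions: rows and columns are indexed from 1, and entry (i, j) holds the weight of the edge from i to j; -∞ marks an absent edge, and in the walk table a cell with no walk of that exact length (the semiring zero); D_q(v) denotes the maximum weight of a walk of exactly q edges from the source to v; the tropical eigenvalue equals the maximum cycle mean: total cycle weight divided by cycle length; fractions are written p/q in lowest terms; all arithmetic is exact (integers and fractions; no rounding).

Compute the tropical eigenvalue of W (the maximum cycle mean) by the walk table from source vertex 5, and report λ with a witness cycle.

q=0: [-∞, -∞, -∞, -∞, 0]
q=1: [4, -∞, 7, -14, 6]
q=2: [16, 13, 13, 15, 12]
q=3: [22, 19, 19, 21, 22]
q=4: [28, 25, 29, 27, 28]
q=5: [38, 35, 35, 37, 34]
Optimal cycle mean attained by: cycle 1->5->3->1, total 6 + 7 + 9, length 3.
Answer: λ = 22/3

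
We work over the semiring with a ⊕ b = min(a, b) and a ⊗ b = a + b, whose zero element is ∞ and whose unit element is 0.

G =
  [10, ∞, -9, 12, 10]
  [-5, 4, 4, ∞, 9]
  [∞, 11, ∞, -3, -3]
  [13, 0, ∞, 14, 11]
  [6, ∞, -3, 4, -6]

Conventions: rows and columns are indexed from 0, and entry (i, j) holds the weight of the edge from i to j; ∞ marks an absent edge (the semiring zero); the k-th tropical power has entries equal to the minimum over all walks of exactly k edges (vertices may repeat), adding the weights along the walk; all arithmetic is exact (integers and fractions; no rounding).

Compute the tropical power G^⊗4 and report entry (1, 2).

G^⊗2:
  [16, 2, 1, -12, -12]
  [-1, 8, -14, 1, 1]
  [3, -3, -6, 1, -9]
  [-5, 4, 4, 15, 5]
  [0, 4, -9, -6, -12]
G^⊗3:
  [-6, -12, -15, -8, -18]
  [3, -3, -10, -17, -17]
  [-8, 1, -12, -9, -15]
  [-1, 8, -14, 1, -1]
  [-6, -6, -15, -12, -18]
G^⊗4:
  [-17, -8, -21, -18, -24]
  [-11, -17, -20, -13, -23]
  [-9, -9, -18, -15, -21]
  [3, -3, -10, -17, -17]
  [-12, -12, -21, -18, -24]
Key observation: the optimum is the walk 1->0->2->4->2, with weight (-5) + (-9) + (-3) + (-3) = -20.
Optimal value attained by: walk 1->0->2->4->2.
Answer: (G^⊗4)[1][2] = -20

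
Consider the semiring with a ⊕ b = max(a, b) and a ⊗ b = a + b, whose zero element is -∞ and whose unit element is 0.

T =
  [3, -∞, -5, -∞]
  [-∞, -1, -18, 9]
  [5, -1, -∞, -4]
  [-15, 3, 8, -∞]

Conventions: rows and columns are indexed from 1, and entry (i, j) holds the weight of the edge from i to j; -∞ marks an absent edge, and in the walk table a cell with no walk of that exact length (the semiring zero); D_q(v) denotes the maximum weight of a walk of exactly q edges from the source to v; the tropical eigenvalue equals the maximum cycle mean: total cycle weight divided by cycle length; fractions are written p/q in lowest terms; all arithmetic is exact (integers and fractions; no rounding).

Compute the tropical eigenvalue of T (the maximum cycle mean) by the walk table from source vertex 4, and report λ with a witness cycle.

q=0: [-∞, -∞, -∞, 0]
q=1: [-15, 3, 8, -∞]
q=2: [13, 7, -15, 12]
q=3: [16, 15, 20, 16]
q=4: [25, 19, 24, 24]
Optimal cycle mean attained by: cycle 2->4->2, total 9 + 3, length 2.
Answer: λ = 6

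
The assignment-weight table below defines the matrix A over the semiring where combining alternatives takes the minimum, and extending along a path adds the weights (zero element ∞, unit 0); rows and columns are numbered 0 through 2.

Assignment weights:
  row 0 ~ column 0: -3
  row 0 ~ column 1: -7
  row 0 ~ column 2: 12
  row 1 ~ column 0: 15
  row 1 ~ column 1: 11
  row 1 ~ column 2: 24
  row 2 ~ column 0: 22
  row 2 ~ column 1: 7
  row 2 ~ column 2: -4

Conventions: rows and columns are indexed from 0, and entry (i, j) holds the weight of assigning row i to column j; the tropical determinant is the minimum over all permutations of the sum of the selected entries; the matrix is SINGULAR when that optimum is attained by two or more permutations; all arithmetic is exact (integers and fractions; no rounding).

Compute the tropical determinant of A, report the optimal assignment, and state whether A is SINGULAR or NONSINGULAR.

σ = (0, 1, 2): (-3) + 11 + (-4) = 4
σ = (0, 2, 1): (-3) + 24 + 7 = 28
σ = (1, 0, 2): (-7) + 15 + (-4) = 4
σ = (1, 2, 0): (-7) + 24 + 22 = 39
σ = (2, 0, 1): 12 + 15 + 7 = 34
σ = (2, 1, 0): 12 + 11 + 22 = 45
Optimal value attained by: σ = (0, 1, 2).
Answer: det⊕(A) = 4; verdict: SINGULAR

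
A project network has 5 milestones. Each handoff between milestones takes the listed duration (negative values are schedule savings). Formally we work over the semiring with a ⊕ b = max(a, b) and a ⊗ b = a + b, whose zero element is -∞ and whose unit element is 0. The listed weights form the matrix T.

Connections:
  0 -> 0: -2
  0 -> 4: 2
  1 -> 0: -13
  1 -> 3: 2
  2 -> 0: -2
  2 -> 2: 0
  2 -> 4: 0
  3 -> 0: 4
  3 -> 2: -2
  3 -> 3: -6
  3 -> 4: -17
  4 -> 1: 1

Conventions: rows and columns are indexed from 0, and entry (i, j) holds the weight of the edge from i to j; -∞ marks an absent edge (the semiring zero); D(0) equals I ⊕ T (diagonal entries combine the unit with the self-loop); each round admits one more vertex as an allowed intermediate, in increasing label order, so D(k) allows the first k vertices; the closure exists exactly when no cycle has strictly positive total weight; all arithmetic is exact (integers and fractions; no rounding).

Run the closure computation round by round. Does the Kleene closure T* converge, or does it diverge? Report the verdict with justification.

D(0):
  [0, -∞, -∞, -∞, 2]
  [-13, 0, -∞, 2, -∞]
  [-2, -∞, 0, -∞, 0]
  [4, -∞, -2, 0, -17]
  [-∞, 1, -∞, -∞, 0]
D(1):
  [0, -∞, -∞, -∞, 2]
  [-13, 0, -∞, 2, -11]
  [-2, -∞, 0, -∞, 0]
  [4, -∞, -2, 0, 6]
  [-∞, 1, -∞, -∞, 0]
D(2):
  [0, -∞, -∞, -∞, 2]
  [-13, 0, -∞, 2, -11]
  [-2, -∞, 0, -∞, 0]
  [4, -∞, -2, 0, 6]
  [-12, 1, -∞, 3, 0]
D(3):
  [0, -∞, -∞, -∞, 2]
  [-13, 0, -∞, 2, -11]
  [-2, -∞, 0, -∞, 0]
  [4, -∞, -2, 0, 6]
  [-12, 1, -∞, 3, 0]
Detection: at round 4, diagonal entry (4, 4) turns strictly positive.
Key observation: the cycle 4->1->3->0->4 has total weight 1 + 2 + 4 + 2, which is strictly positive.
Answer: DIVERGES — positive cycle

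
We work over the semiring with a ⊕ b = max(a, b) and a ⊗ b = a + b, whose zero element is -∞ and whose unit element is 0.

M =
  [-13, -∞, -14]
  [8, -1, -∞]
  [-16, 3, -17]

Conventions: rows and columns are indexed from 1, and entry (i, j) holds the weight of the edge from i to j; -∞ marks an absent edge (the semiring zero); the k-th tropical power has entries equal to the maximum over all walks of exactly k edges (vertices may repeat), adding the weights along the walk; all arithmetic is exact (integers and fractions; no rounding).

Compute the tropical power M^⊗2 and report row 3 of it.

M^⊗2:
  [-26, -11, -27]
  [7, -2, -6]
  [11, 2, -30]
Answer: row 3 of M^⊗2 = [11, 2, -30]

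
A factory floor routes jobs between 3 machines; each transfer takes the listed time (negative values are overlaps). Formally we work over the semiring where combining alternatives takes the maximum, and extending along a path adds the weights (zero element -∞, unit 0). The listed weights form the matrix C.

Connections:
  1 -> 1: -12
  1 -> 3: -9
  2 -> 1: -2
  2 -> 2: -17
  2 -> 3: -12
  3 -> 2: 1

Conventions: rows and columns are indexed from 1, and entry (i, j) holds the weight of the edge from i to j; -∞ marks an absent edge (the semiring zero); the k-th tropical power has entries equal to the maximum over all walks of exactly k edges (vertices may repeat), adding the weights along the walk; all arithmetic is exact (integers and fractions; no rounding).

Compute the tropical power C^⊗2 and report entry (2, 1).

C^⊗2:
  [-24, -8, -21]
  [-14, -11, -11]
  [-1, -16, -11]
Key observation: the optimum is the walk 2->1->1, with weight (-2) + (-12) = -14.
Optimal value attained by: walk 2->1->1.
Answer: (C^⊗2)[2][1] = -14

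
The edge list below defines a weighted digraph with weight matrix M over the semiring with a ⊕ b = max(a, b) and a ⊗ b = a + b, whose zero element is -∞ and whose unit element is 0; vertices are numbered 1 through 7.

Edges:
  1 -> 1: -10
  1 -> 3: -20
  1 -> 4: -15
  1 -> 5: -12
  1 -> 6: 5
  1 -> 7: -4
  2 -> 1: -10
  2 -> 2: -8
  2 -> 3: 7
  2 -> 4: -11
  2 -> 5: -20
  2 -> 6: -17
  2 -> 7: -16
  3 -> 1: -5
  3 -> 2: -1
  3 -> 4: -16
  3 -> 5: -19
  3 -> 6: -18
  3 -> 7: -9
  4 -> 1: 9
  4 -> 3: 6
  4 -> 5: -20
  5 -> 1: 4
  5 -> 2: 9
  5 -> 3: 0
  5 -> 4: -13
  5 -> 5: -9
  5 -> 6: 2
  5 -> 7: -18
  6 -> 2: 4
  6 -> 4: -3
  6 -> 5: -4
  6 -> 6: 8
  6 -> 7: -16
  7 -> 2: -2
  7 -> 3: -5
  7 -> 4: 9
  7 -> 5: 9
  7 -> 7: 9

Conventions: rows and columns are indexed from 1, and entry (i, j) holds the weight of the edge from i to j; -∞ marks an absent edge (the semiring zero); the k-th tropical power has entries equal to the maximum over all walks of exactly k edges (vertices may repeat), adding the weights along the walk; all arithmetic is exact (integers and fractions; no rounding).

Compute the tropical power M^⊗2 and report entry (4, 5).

M^⊗2:
  [-6, 9, -9, 5, 5, 13, 5]
  [2, 6, -1, -7, -7, -5, -2]
  [-7, -9, 6, 0, 0, 0, 0]
  [1, 5, -11, -6, -3, 14, 5]
  [-1, 6, 16, -1, -2, 10, 0]
  [6, 12, 11, 5, 4, 16, -7]
  [18, 18, 15, 18, 18, 11, 18]
Key observation: the optimum is the walk 4->1->5, with weight 9 + (-12) = -3.
Optimal value attained by: walk 4->1->5.
Answer: (M^⊗2)[4][5] = -3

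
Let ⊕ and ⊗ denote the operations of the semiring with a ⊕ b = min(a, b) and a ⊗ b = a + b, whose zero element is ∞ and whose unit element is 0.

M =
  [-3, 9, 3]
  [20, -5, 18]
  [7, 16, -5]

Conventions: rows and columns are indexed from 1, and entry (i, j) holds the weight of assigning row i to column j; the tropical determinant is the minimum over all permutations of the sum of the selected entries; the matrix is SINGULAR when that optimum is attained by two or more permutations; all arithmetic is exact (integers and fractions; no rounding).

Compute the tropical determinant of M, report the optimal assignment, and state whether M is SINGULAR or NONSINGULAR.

σ = (1, 2, 3): (-3) + (-5) + (-5) = -13
σ = (1, 3, 2): (-3) + 18 + 16 = 31
σ = (2, 1, 3): 9 + 20 + (-5) = 24
σ = (2, 3, 1): 9 + 18 + 7 = 34
σ = (3, 1, 2): 3 + 20 + 16 = 39
σ = (3, 2, 1): 3 + (-5) + 7 = 5
Optimal value attained by: σ = (1, 2, 3).
Answer: det⊕(M) = -13; verdict: NONSINGULAR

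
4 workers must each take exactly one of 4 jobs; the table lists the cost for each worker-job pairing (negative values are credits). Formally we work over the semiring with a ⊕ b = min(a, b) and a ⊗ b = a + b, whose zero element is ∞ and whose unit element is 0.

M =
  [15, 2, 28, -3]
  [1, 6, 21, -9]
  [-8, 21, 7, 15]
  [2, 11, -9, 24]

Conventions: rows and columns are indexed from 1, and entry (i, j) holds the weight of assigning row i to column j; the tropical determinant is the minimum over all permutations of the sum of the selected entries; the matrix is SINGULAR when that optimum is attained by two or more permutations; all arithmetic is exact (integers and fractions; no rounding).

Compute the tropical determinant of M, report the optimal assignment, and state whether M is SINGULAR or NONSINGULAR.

σ = (1, 2, 3, 4): 15 + 6 + 7 + 24 = 52
σ = (1, 2, 4, 3): 15 + 6 + 15 + (-9) = 27
σ = (1, 3, 2, 4): 15 + 21 + 21 + 24 = 81
σ = (1, 3, 4, 2): 15 + 21 + 15 + 11 = 62
σ = (1, 4, 2, 3): 15 + (-9) + 21 + (-9) = 18
σ = (1, 4, 3, 2): 15 + (-9) + 7 + 11 = 24
σ = (2, 1, 3, 4): 2 + 1 + 7 + 24 = 34
σ = (2, 1, 4, 3): 2 + 1 + 15 + (-9) = 9
σ = (2, 3, 1, 4): 2 + 21 + (-8) + 24 = 39
σ = (2, 3, 4, 1): 2 + 21 + 15 + 2 = 40
σ = (2, 4, 1, 3): 2 + (-9) + (-8) + (-9) = -24
σ = (2, 4, 3, 1): 2 + (-9) + 7 + 2 = 2
σ = (3, 1, 2, 4): 28 + 1 + 21 + 24 = 74
σ = (3, 1, 4, 2): 28 + 1 + 15 + 11 = 55
σ = (3, 2, 1, 4): 28 + 6 + (-8) + 24 = 50
σ = (3, 2, 4, 1): 28 + 6 + 15 + 2 = 51
σ = (3, 4, 1, 2): 28 + (-9) + (-8) + 11 = 22
σ = (3, 4, 2, 1): 28 + (-9) + 21 + 2 = 42
σ = (4, 1, 2, 3): (-3) + 1 + 21 + (-9) = 10
σ = (4, 1, 3, 2): (-3) + 1 + 7 + 11 = 16
σ = (4, 2, 1, 3): (-3) + 6 + (-8) + (-9) = -14
σ = (4, 2, 3, 1): (-3) + 6 + 7 + 2 = 12
σ = (4, 3, 1, 2): (-3) + 21 + (-8) + 11 = 21
σ = (4, 3, 2, 1): (-3) + 21 + 21 + 2 = 41
Optimal value attained by: σ = (2, 4, 1, 3).
Answer: det⊕(M) = -24; verdict: NONSINGULAR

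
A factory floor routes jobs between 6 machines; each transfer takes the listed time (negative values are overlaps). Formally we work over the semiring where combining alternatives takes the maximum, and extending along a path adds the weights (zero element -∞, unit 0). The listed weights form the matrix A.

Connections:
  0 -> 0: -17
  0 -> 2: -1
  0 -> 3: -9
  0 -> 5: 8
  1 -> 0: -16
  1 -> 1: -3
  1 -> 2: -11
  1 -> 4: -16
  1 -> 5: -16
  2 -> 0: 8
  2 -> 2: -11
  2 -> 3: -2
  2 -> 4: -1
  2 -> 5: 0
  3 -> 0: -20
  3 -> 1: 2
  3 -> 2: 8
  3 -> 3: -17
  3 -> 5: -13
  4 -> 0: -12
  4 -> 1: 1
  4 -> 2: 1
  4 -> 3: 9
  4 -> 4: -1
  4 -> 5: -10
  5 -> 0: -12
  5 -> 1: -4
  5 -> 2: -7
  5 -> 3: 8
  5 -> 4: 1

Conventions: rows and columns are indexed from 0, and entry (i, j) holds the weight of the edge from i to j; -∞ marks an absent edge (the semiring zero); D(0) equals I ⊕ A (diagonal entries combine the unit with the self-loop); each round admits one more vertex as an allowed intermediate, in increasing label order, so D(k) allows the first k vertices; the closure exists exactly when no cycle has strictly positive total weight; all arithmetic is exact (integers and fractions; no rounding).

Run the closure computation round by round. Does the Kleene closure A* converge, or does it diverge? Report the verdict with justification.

D(0):
  [0, -∞, -1, -9, -∞, 8]
  [-16, 0, -11, -∞, -16, -16]
  [8, -∞, 0, -2, -1, 0]
  [-20, 2, 8, 0, -∞, -13]
  [-12, 1, 1, 9, 0, -10]
  [-12, -4, -7, 8, 1, 0]
Detection: at round 1, diagonal entry (2, 2) turns strictly positive.
Key observation: the cycle 2->0->2 has total weight 8 + (-1), which is strictly positive.
Answer: DIVERGES — positive cycle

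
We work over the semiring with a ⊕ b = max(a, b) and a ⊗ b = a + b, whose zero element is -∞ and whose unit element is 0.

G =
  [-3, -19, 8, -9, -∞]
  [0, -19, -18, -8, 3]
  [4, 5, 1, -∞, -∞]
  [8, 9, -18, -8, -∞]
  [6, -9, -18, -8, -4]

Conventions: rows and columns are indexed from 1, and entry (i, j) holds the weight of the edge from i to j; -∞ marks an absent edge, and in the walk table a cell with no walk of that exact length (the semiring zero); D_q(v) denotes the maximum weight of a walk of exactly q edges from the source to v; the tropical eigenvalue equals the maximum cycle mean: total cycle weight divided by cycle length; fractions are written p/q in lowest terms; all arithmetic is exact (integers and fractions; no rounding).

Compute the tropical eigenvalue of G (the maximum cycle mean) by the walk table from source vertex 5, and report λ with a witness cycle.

q=0: [-∞, -∞, -∞, -∞, 0]
q=1: [6, -9, -18, -8, -4]
q=2: [3, 1, 14, -3, -6]
q=3: [18, 19, 15, -6, 4]
q=4: [19, 20, 26, 11, 22]
q=5: [30, 31, 27, 14, 23]
Optimal cycle mean attained by: cycle 1->3->1, total 8 + 4, length 2.
Answer: λ = 6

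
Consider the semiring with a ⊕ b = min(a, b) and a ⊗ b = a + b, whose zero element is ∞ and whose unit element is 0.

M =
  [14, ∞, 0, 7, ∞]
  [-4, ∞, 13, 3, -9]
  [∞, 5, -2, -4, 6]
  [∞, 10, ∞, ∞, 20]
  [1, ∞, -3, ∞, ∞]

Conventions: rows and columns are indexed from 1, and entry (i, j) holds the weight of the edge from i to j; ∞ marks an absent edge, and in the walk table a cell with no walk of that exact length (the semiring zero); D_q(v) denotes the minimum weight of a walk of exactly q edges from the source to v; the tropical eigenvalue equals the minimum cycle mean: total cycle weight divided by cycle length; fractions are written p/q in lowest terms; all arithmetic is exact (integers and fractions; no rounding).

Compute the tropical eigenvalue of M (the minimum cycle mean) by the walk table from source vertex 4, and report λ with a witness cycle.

q=0: [∞, ∞, ∞, 0, ∞]
q=1: [∞, 10, ∞, ∞, 20]
q=2: [6, ∞, 17, 13, 1]
q=3: [2, 22, -2, 13, 23]
q=4: [16, 3, -4, -6, 4]
q=5: [-1, 1, -6, -8, -6]
Optimal cycle mean attained by: cycle 2->5->3->2, total (-9) + (-3) + 5, length 3.
Answer: λ = -7/3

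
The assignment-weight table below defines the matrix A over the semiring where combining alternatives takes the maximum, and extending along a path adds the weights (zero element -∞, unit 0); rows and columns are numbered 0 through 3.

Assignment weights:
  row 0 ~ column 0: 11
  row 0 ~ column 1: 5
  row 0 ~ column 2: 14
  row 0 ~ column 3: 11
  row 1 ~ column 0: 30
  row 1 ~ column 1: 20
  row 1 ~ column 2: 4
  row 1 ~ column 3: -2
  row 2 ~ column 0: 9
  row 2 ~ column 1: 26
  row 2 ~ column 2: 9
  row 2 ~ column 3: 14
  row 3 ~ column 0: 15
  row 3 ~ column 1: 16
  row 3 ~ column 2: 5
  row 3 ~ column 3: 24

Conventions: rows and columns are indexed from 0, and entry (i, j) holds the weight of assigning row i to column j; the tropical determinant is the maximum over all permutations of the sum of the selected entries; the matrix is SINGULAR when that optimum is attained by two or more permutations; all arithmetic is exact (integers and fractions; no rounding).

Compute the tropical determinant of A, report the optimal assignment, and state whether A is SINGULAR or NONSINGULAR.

σ = (0, 1, 2, 3): 11 + 20 + 9 + 24 = 64
σ = (0, 1, 3, 2): 11 + 20 + 14 + 5 = 50
σ = (0, 2, 1, 3): 11 + 4 + 26 + 24 = 65
σ = (0, 2, 3, 1): 11 + 4 + 14 + 16 = 45
σ = (0, 3, 1, 2): 11 + (-2) + 26 + 5 = 40
σ = (0, 3, 2, 1): 11 + (-2) + 9 + 16 = 34
σ = (1, 0, 2, 3): 5 + 30 + 9 + 24 = 68
σ = (1, 0, 3, 2): 5 + 30 + 14 + 5 = 54
σ = (1, 2, 0, 3): 5 + 4 + 9 + 24 = 42
σ = (1, 2, 3, 0): 5 + 4 + 14 + 15 = 38
σ = (1, 3, 0, 2): 5 + (-2) + 9 + 5 = 17
σ = (1, 3, 2, 0): 5 + (-2) + 9 + 15 = 27
σ = (2, 0, 1, 3): 14 + 30 + 26 + 24 = 94
σ = (2, 0, 3, 1): 14 + 30 + 14 + 16 = 74
σ = (2, 1, 0, 3): 14 + 20 + 9 + 24 = 67
σ = (2, 1, 3, 0): 14 + 20 + 14 + 15 = 63
σ = (2, 3, 0, 1): 14 + (-2) + 9 + 16 = 37
σ = (2, 3, 1, 0): 14 + (-2) + 26 + 15 = 53
σ = (3, 0, 1, 2): 11 + 30 + 26 + 5 = 72
σ = (3, 0, 2, 1): 11 + 30 + 9 + 16 = 66
σ = (3, 1, 0, 2): 11 + 20 + 9 + 5 = 45
σ = (3, 1, 2, 0): 11 + 20 + 9 + 15 = 55
σ = (3, 2, 0, 1): 11 + 4 + 9 + 16 = 40
σ = (3, 2, 1, 0): 11 + 4 + 26 + 15 = 56
Optimal value attained by: σ = (2, 0, 1, 3).
Answer: det⊕(A) = 94; verdict: NONSINGULAR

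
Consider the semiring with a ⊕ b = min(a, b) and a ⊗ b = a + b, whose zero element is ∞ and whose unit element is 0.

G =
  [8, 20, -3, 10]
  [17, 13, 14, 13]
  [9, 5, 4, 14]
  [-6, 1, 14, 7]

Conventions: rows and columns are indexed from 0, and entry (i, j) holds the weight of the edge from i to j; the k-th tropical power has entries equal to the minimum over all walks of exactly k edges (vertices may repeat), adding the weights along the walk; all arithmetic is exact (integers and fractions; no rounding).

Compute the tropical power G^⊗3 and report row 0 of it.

G^⊗2:
  [4, 2, 1, 11]
  [7, 14, 14, 20]
  [8, 9, 6, 18]
  [1, 8, -9, 4]
G^⊗3:
  [5, 6, 1, 14]
  [14, 19, 4, 17]
  [12, 11, 5, 18]
  [-2, -4, -5, 5]
Answer: row 0 of G^⊗3 = [5, 6, 1, 14]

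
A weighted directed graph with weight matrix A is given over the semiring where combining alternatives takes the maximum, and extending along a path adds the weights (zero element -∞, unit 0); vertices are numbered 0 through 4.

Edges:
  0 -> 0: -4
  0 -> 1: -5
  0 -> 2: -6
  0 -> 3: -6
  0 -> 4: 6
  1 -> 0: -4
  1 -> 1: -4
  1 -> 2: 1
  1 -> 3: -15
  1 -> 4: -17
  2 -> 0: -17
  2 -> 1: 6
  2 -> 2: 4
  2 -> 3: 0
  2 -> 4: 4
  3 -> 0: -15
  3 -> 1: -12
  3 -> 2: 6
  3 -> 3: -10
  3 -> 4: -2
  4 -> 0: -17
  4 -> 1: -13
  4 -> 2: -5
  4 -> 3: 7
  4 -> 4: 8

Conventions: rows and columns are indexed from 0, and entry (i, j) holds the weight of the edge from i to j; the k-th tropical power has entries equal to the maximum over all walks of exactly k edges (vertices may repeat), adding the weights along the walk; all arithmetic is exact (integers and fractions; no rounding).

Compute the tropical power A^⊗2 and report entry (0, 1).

A^⊗2:
  [-8, 0, 1, 13, 14]
  [-8, 7, 5, 1, 5]
  [2, 10, 8, 11, 12]
  [-11, 12, 10, 6, 10]
  [-8, 1, 13, 15, 16]
Key observation: the optimum is the walk 0->2->1, with weight (-6) + 6 = 0.
Optimal value attained by: walk 0->2->1.
Answer: (A^⊗2)[0][1] = 0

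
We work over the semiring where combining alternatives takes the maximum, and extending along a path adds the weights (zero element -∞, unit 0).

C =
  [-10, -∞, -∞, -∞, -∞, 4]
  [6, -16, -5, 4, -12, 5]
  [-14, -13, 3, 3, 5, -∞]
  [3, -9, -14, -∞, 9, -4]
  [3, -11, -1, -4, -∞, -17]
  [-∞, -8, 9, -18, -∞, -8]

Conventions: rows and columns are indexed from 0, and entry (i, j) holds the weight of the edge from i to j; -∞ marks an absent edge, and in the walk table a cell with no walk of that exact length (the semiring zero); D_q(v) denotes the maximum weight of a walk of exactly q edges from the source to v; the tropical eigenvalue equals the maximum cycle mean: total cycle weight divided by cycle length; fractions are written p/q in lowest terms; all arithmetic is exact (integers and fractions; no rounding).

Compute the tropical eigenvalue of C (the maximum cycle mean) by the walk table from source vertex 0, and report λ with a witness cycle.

q=0: [0, -∞, -∞, -∞, -∞, -∞]
q=1: [-10, -∞, -∞, -∞, -∞, 4]
q=2: [-20, -4, 13, -14, -∞, -4]
q=3: [2, 0, 16, 16, 18, 1]
q=4: [21, 7, 19, 19, 25, 12]
q=5: [28, 14, 24, 22, 28, 25]
q=6: [31, 17, 34, 27, 31, 32]
Optimal cycle mean attained by: cycle 0->5->2->3->4->0, total 4 + 9 + 3 + 9 + 3, length 5.
Answer: λ = 28/5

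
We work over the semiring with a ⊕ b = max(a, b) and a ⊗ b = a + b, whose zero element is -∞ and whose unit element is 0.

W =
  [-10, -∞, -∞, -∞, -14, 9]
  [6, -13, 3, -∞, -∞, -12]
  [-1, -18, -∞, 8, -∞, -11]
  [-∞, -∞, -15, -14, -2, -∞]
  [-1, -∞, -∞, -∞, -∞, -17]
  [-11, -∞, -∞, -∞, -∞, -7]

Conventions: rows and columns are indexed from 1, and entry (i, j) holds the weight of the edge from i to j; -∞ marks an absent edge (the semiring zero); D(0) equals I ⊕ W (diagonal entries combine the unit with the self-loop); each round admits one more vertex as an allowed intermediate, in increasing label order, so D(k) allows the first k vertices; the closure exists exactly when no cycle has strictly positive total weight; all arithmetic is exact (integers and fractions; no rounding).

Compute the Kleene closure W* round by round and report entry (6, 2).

D(0):
  [0, -∞, -∞, -∞, -14, 9]
  [6, 0, 3, -∞, -∞, -12]
  [-1, -18, 0, 8, -∞, -11]
  [-∞, -∞, -15, 0, -2, -∞]
  [-1, -∞, -∞, -∞, 0, -17]
  [-11, -∞, -∞, -∞, -∞, 0]
D(1):
  [0, -∞, -∞, -∞, -14, 9]
  [6, 0, 3, -∞, -8, 15]
  [-1, -18, 0, 8, -15, 8]
  [-∞, -∞, -15, 0, -2, -∞]
  [-1, -∞, -∞, -∞, 0, 8]
  [-11, -∞, -∞, -∞, -25, 0]
D(2):
  [0, -∞, -∞, -∞, -14, 9]
  [6, 0, 3, -∞, -8, 15]
  [-1, -18, 0, 8, -15, 8]
  [-∞, -∞, -15, 0, -2, -∞]
  [-1, -∞, -∞, -∞, 0, 8]
  [-11, -∞, -∞, -∞, -25, 0]
D(3):
  [0, -∞, -∞, -∞, -14, 9]
  [6, 0, 3, 11, -8, 15]
  [-1, -18, 0, 8, -15, 8]
  [-16, -33, -15, 0, -2, -7]
  [-1, -∞, -∞, -∞, 0, 8]
  [-11, -∞, -∞, -∞, -25, 0]
D(4):
  [0, -∞, -∞, -∞, -14, 9]
  [6, 0, 3, 11, 9, 15]
  [-1, -18, 0, 8, 6, 8]
  [-16, -33, -15, 0, -2, -7]
  [-1, -∞, -∞, -∞, 0, 8]
  [-11, -∞, -∞, -∞, -25, 0]
D(5):
  [0, -∞, -∞, -∞, -14, 9]
  [8, 0, 3, 11, 9, 17]
  [5, -18, 0, 8, 6, 14]
  [-3, -33, -15, 0, -2, 6]
  [-1, -∞, -∞, -∞, 0, 8]
  [-11, -∞, -∞, -∞, -25, 0]
D(6):
  [0, -∞, -∞, -∞, -14, 9]
  [8, 0, 3, 11, 9, 17]
  [5, -18, 0, 8, 6, 14]
  [-3, -33, -15, 0, -2, 6]
  [-1, -∞, -∞, -∞, 0, 8]
  [-11, -∞, -∞, -∞, -25, 0]
Answer: W*[6][2] = -∞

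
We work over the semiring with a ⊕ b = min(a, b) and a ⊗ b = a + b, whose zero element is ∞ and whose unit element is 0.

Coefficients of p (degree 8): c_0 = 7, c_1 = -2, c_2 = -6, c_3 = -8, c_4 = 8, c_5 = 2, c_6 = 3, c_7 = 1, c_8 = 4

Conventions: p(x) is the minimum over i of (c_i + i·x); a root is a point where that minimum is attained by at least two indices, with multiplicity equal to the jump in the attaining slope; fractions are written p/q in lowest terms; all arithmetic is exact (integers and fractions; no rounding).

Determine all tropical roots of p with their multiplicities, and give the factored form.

hull edge (i=0, c=7) to (i=1, c=-2): slope -9, span 1
hull edge (i=1, c=-2) to (i=2, c=-6): slope -4, span 1
hull edge (i=2, c=-6) to (i=3, c=-8): slope -2, span 1
hull edge (i=3, c=-8) to (i=7, c=1): slope 9/4, span 4
hull edge (i=7, c=1) to (i=8, c=4): slope 3, span 1
Factored form: p(x) = 4 ⊗ (x ⊕ (-3)) ⊗ (x ⊕ (-9/4)) ⊗ (x ⊕ (-9/4)) ⊗ (x ⊕ (-9/4)) ⊗ (x ⊕ (-9/4)) ⊗ (x ⊕ 2) ⊗ (x ⊕ 4) ⊗ (x ⊕ 9)
Answer: roots = -3 (mult 1), -9/4 (mult 4), 2 (mult 1), 4 (mult 1), 9 (mult 1)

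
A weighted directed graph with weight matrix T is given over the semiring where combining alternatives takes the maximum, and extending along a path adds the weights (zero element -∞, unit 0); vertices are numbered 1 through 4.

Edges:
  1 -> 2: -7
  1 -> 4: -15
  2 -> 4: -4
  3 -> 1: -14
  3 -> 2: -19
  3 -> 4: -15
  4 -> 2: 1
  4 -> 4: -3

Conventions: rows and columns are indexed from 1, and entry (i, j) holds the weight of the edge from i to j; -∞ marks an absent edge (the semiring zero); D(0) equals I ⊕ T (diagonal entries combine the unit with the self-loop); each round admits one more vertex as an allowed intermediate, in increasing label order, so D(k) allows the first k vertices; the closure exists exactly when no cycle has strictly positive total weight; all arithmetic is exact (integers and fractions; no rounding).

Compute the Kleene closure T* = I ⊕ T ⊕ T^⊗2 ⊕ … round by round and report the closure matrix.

D(0):
  [0, -7, -∞, -15]
  [-∞, 0, -∞, -4]
  [-14, -19, 0, -15]
  [-∞, 1, -∞, 0]
D(1):
  [0, -7, -∞, -15]
  [-∞, 0, -∞, -4]
  [-14, -19, 0, -15]
  [-∞, 1, -∞, 0]
D(2):
  [0, -7, -∞, -11]
  [-∞, 0, -∞, -4]
  [-14, -19, 0, -15]
  [-∞, 1, -∞, 0]
D(3):
  [0, -7, -∞, -11]
  [-∞, 0, -∞, -4]
  [-14, -19, 0, -15]
  [-∞, 1, -∞, 0]
D(4):
  [0, -7, -∞, -11]
  [-∞, 0, -∞, -4]
  [-14, -14, 0, -15]
  [-∞, 1, -∞, 0]
Answer: T* = [[0, -7, -∞, -11], [-∞, 0, -∞, -4], [-14, -14, 0, -15], [-∞, 1, -∞, 0]]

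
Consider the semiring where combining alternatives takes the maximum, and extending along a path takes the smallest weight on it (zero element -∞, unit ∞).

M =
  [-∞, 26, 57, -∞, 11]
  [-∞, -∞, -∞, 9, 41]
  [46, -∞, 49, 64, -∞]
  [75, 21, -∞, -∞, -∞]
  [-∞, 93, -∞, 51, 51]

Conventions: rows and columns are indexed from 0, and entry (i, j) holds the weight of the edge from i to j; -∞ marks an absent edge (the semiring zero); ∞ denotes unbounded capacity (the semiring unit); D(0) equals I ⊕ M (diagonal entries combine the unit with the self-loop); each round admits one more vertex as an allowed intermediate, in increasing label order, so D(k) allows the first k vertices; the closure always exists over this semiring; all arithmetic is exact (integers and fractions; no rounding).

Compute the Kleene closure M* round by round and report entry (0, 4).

D(0):
  [∞, 26, 57, -∞, 11]
  [-∞, ∞, -∞, 9, 41]
  [46, -∞, ∞, 64, -∞]
  [75, 21, -∞, ∞, -∞]
  [-∞, 93, -∞, 51, ∞]
D(1):
  [∞, 26, 57, -∞, 11]
  [-∞, ∞, -∞, 9, 41]
  [46, 26, ∞, 64, 11]
  [75, 26, 57, ∞, 11]
  [-∞, 93, -∞, 51, ∞]
D(2):
  [∞, 26, 57, 9, 26]
  [-∞, ∞, -∞, 9, 41]
  [46, 26, ∞, 64, 26]
  [75, 26, 57, ∞, 26]
  [-∞, 93, -∞, 51, ∞]
D(3):
  [∞, 26, 57, 57, 26]
  [-∞, ∞, -∞, 9, 41]
  [46, 26, ∞, 64, 26]
  [75, 26, 57, ∞, 26]
  [-∞, 93, -∞, 51, ∞]
D(4):
  [∞, 26, 57, 57, 26]
  [9, ∞, 9, 9, 41]
  [64, 26, ∞, 64, 26]
  [75, 26, 57, ∞, 26]
  [51, 93, 51, 51, ∞]
D(5):
  [∞, 26, 57, 57, 26]
  [41, ∞, 41, 41, 41]
  [64, 26, ∞, 64, 26]
  [75, 26, 57, ∞, 26]
  [51, 93, 51, 51, ∞]
Answer: M*[0][4] = 26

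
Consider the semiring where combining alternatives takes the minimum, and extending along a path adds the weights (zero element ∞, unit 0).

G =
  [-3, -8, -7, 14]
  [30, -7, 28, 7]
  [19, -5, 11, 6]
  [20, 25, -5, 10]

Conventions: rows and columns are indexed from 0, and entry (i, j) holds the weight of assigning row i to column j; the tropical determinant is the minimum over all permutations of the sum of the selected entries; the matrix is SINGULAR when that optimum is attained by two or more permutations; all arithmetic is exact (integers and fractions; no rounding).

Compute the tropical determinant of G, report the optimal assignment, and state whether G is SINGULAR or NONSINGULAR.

σ = (0, 1, 2, 3): (-3) + (-7) + 11 + 10 = 11
σ = (0, 1, 3, 2): (-3) + (-7) + 6 + (-5) = -9
σ = (0, 2, 1, 3): (-3) + 28 + (-5) + 10 = 30
σ = (0, 2, 3, 1): (-3) + 28 + 6 + 25 = 56
σ = (0, 3, 1, 2): (-3) + 7 + (-5) + (-5) = -6
σ = (0, 3, 2, 1): (-3) + 7 + 11 + 25 = 40
σ = (1, 0, 2, 3): (-8) + 30 + 11 + 10 = 43
σ = (1, 0, 3, 2): (-8) + 30 + 6 + (-5) = 23
σ = (1, 2, 0, 3): (-8) + 28 + 19 + 10 = 49
σ = (1, 2, 3, 0): (-8) + 28 + 6 + 20 = 46
σ = (1, 3, 0, 2): (-8) + 7 + 19 + (-5) = 13
σ = (1, 3, 2, 0): (-8) + 7 + 11 + 20 = 30
σ = (2, 0, 1, 3): (-7) + 30 + (-5) + 10 = 28
σ = (2, 0, 3, 1): (-7) + 30 + 6 + 25 = 54
σ = (2, 1, 0, 3): (-7) + (-7) + 19 + 10 = 15
σ = (2, 1, 3, 0): (-7) + (-7) + 6 + 20 = 12
σ = (2, 3, 0, 1): (-7) + 7 + 19 + 25 = 44
σ = (2, 3, 1, 0): (-7) + 7 + (-5) + 20 = 15
σ = (3, 0, 1, 2): 14 + 30 + (-5) + (-5) = 34
σ = (3, 0, 2, 1): 14 + 30 + 11 + 25 = 80
σ = (3, 1, 0, 2): 14 + (-7) + 19 + (-5) = 21
σ = (3, 1, 2, 0): 14 + (-7) + 11 + 20 = 38
σ = (3, 2, 0, 1): 14 + 28 + 19 + 25 = 86
σ = (3, 2, 1, 0): 14 + 28 + (-5) + 20 = 57
Optimal value attained by: σ = (0, 1, 3, 2).
Answer: det⊕(G) = -9; verdict: NONSINGULAR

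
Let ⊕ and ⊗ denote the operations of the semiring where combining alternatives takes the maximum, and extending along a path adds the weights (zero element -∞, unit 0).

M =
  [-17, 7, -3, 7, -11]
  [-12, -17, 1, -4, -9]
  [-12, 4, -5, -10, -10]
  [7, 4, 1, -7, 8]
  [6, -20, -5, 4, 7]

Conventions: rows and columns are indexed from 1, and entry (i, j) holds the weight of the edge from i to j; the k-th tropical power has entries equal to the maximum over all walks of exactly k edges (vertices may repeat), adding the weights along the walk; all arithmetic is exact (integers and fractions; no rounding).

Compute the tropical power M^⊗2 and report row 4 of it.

M^⊗2:
  [14, 11, 8, 3, 15]
  [3, 5, -3, -5, 4]
  [-3, -1, 5, 0, -2]
  [14, 14, 5, 14, 15]
  [13, 13, 5, 13, 14]
Answer: row 4 of M^⊗2 = [14, 14, 5, 14, 15]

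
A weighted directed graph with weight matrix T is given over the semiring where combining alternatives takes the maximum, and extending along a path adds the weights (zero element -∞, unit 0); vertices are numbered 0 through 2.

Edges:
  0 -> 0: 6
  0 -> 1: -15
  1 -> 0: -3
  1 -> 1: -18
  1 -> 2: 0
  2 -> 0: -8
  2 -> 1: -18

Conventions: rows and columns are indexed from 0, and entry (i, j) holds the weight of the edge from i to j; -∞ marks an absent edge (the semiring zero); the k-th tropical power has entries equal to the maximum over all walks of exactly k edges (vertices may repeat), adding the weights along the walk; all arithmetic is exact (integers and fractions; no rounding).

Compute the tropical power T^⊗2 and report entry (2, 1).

T^⊗2:
  [12, -9, -15]
  [3, -18, -18]
  [-2, -23, -18]
Key observation: the optimum is the walk 2->0->1, with weight (-8) + (-15) = -23.
Optimal value attained by: walk 2->0->1.
Answer: (T^⊗2)[2][1] = -23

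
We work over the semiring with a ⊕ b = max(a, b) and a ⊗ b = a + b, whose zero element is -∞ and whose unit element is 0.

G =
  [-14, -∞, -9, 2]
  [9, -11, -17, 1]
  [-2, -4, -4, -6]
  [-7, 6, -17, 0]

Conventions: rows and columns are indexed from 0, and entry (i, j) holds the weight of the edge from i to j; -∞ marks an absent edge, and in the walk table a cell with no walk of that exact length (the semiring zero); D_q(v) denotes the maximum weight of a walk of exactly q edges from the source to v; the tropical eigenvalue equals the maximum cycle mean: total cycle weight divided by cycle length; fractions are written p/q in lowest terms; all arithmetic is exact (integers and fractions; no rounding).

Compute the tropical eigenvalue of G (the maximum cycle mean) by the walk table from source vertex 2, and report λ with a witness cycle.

q=0: [-∞, -∞, 0, -∞]
q=1: [-2, -4, -4, -6]
q=2: [5, 0, -8, 0]
q=3: [9, 6, -4, 7]
q=4: [15, 13, 0, 11]
Optimal cycle mean attained by: cycle 0->3->1->0, total 2 + 6 + 9, length 3.
Answer: λ = 17/3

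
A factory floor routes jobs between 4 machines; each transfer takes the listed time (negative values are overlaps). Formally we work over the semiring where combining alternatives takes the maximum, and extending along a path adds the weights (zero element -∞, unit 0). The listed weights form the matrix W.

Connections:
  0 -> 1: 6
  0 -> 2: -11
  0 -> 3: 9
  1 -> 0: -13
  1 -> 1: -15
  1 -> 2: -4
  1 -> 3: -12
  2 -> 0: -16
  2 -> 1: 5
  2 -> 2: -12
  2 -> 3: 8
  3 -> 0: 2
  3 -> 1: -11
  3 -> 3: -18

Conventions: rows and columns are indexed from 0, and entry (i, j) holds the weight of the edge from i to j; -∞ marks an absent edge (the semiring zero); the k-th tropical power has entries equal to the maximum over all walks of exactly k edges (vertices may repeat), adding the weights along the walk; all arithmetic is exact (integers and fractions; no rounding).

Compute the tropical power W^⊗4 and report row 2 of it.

W^⊗2:
  [11, -2, 2, -3]
  [-10, 1, -16, 4]
  [10, -3, 1, -4]
  [-16, 8, -9, 11]
W^⊗3:
  [-1, 17, 0, 20]
  [6, -4, -3, -1]
  [-2, 16, -1, 19]
  [13, 0, 4, -1]
W^⊗4:
  [22, 9, 13, 8]
  [1, 12, -5, 15]
  [21, 8, 12, 7]
  [1, 19, 2, 22]
Answer: row 2 of W^⊗4 = [21, 8, 12, 7]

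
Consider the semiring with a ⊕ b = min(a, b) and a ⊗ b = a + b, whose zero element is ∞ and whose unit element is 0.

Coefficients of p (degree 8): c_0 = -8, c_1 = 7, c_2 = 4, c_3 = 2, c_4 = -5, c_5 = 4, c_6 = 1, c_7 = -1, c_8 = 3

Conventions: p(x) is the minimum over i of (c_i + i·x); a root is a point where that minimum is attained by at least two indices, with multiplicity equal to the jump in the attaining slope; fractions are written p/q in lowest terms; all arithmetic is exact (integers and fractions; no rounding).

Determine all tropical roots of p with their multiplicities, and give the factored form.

hull edge (i=0, c=-8) to (i=4, c=-5): slope 3/4, span 4
hull edge (i=4, c=-5) to (i=7, c=-1): slope 4/3, span 3
hull edge (i=7, c=-1) to (i=8, c=3): slope 4, span 1
Factored form: p(x) = 3 ⊗ (x ⊕ (-4)) ⊗ (x ⊕ (-4/3)) ⊗ (x ⊕ (-4/3)) ⊗ (x ⊕ (-4/3)) ⊗ (x ⊕ (-3/4)) ⊗ (x ⊕ (-3/4)) ⊗ (x ⊕ (-3/4)) ⊗ (x ⊕ (-3/4))
Answer: roots = -4 (mult 1), -4/3 (mult 3), -3/4 (mult 4)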